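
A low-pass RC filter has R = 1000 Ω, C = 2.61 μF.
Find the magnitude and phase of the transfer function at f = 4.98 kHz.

Step 1 — Angular frequency: ω = 2π·4980 = 3.129e+04 rad/s.
Step 2 — Transfer function: H(jω) = 1/(1 + jωRC).
Step 3 — Denominator: 1 + jωRC = 1 + j·3.129e+04·1000·2.61e-06 = 1 + j81.67.
Step 4 — H = 0.0001499 - j0.01224.
Step 5 — Magnitude: |H| = 0.01224 (-38.2 dB); phase: φ = -89.3°.

|H| = 0.01224 (-38.2 dB), φ = -89.3°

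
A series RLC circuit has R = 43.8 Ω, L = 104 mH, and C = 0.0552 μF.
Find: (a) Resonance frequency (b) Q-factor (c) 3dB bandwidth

Step 1 — Resonance: ω₀ = 1/√(LC) = 1/√(0.104·5.52e-08) = 1.32e+04 rad/s.
Step 2 — f₀ = ω₀/(2π) = 2101 Hz.
Step 3 — Series Q: Q = ω₀L/R = 1.32e+04·0.104/43.8 = 31.34.
Step 4 — Bandwidth: Δω = ω₀/Q = 421.2 rad/s; BW = Δω/(2π) = 67.03 Hz.

(a) f₀ = 2101 Hz  (b) Q = 31.34  (c) BW = 67.03 Hz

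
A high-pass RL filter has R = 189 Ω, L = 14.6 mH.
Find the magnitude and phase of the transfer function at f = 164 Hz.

Step 1 — Angular frequency: ω = 2π·164 = 1030 rad/s.
Step 2 — Transfer function: H(jω) = jωL/(R + jωL).
Step 3 — Numerator jωL = j·15.04; denominator R + jωL = 189 + j15.04.
Step 4 — H = 0.006296 + j0.0791.
Step 5 — Magnitude: |H| = 0.07935 (-22.0 dB); phase: φ = 85.4°.

|H| = 0.07935 (-22.0 dB), φ = 85.4°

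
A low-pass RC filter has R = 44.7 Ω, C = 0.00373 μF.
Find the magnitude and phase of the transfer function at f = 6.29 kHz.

Step 1 — Angular frequency: ω = 2π·6290 = 3.952e+04 rad/s.
Step 2 — Transfer function: H(jω) = 1/(1 + jωRC).
Step 3 — Denominator: 1 + jωRC = 1 + j·3.952e+04·44.7·3.73e-09 = 1 + j0.006589.
Step 4 — H = 1 - j0.006589.
Step 5 — Magnitude: |H| = 1 (-0.0 dB); phase: φ = -0.4°.

|H| = 1 (-0.0 dB), φ = -0.4°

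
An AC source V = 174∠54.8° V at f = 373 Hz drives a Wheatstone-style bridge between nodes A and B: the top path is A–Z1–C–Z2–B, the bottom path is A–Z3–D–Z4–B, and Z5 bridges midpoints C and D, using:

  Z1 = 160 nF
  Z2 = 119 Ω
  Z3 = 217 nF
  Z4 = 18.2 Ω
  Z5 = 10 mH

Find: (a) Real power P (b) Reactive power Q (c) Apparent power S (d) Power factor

Step 1 — Angular frequency: ω = 2π·f = 2π·373 = 2344 rad/s.
Step 2 — Component impedances:
  Z1: Z = 1/(jωC) = -j/(ω·C) = 0 - j2667 Ω
  Z2: Z = R = 119 Ω
  Z3: Z = 1/(jωC) = -j/(ω·C) = 0 - j1966 Ω
  Z4: Z = R = 18.2 Ω
  Z5: Z = jωL = j·2344·0.01 = 0 + j23.44 Ω
Step 3 — Bridge requires nodal analysis (the Z5 bridge couples midpoints C and D, so the two paths cannot be reduced to a simple series/parallel combination). Setting node B to ground and injecting 1 A at node A, the 3-node admittance system at A, C, D solves to V_A = Z_AB = 16.12 - j1130 Ω = 1130∠-89.2° Ω.
Step 4 — Source phasor: V = 174∠54.8° V = 100.3 + j142.2 V.
Step 5 — Current: I = V / Z = -0.1246 + j0.09055 A = 0.154∠144.0° A.
Step 6 — Complex power: S = V·I* = 0.3822 - j26.79 VA.
Step 7 — Real power: P = Re(S) = 0.3822 W.
Step 8 — Reactive power: Q = Im(S) = -26.79 VAR.
Step 9 — Apparent power: |S| = 26.79 VA.
Step 10 — Power factor: PF = P/|S| = 0.01427 (leading).

(a) P = 0.3822 W  (b) Q = -26.79 VAR  (c) S = 26.79 VA  (d) PF = 0.01427 (leading)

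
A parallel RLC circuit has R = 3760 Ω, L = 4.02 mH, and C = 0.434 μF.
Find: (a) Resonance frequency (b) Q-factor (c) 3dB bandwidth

Step 1 — Resonance: ω₀ = 1/√(LC) = 1/√(0.00402·4.34e-07) = 2.394e+04 rad/s.
Step 2 — f₀ = ω₀/(2π) = 3810 Hz.
Step 3 — Parallel Q: Q = R/(ω₀L) = 3760/(2.394e+04·0.00402) = 39.07.
Step 4 — Bandwidth: Δω = ω₀/Q = 612.8 rad/s; BW = Δω/(2π) = 97.53 Hz.

(a) f₀ = 3810 Hz  (b) Q = 39.07  (c) BW = 97.53 Hz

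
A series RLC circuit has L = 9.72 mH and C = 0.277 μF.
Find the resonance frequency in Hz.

Step 1 — Resonance condition Im(Z)=0 gives ω₀ = 1/√(LC).
Step 2 — ω₀ = 1/√(0.00972·2.77e-07) = 1.927e+04 rad/s.
Step 3 — f₀ = ω₀/(2π) = 3067 Hz.

f₀ = 3067 Hz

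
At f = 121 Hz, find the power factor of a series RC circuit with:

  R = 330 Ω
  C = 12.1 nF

Step 1 — Angular frequency: ω = 2π·f = 2π·121 = 760.3 rad/s.
Step 2 — Component impedances:
  R: Z = R = 330 Ω
  C: Z = 1/(jωC) = -j/(ω·C) = 0 - j1.087e+05 Ω
Step 3 — Series combination: Z_total = R + C = 330 - j1.087e+05 Ω = 1.087e+05∠-89.8° Ω.
Step 4 — Power factor: PF = cos(φ) = Re(Z)/|Z| = 330/1.087e+05 = 0.003036.
Step 5 — Type: Im(Z) = -1.087e+05 ⇒ leading (phase φ = -89.8°).

PF = 0.003036 (leading, φ = -89.8°)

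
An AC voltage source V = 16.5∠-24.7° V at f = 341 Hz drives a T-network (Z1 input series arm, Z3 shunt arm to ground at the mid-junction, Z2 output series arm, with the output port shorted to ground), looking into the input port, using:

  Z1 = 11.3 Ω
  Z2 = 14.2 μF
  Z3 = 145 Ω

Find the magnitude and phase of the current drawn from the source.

Step 1 — Angular frequency: ω = 2π·f = 2π·341 = 2143 rad/s.
Step 2 — Component impedances:
  Z1: Z = R = 11.3 Ω
  Z2: Z = 1/(jωC) = -j/(ω·C) = 0 - j32.87 Ω
  Z3: Z = R = 145 Ω
Step 3 — With the output port shorted to ground, the output series arm Z2 runs from the junction to ground; the shunt arm Z3 also runs from the junction to ground. They appear in parallel: Z3 || Z2 = 7.086 - j31.26 Ω.
Step 4 — Series with input arm Z1: Z_in = Z1 + (Z3 || Z2) = 18.39 - j31.26 Ω = 36.27∠-59.5° Ω.
Step 5 — Source phasor: V = 16.5∠-24.7° V = 14.99 - j6.895 V.
Step 6 — Ohm's law: I = V / Z_total = (14.99 - j6.895) / (18.39 - j31.26) = 0.3734 + j0.2599 A.
Step 7 — Convert to polar: |I| = 0.4549 A, ∠I = 34.8°.

I = 0.4549∠34.8° A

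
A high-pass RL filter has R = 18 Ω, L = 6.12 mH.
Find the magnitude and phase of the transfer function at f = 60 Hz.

Step 1 — Angular frequency: ω = 2π·60 = 377 rad/s.
Step 2 — Transfer function: H(jω) = jωL/(R + jωL).
Step 3 — Numerator jωL = j·2.307; denominator R + jωL = 18 + j2.307.
Step 4 — H = 0.01616 + j0.1261.
Step 5 — Magnitude: |H| = 0.1271 (-17.9 dB); phase: φ = 82.7°.

|H| = 0.1271 (-17.9 dB), φ = 82.7°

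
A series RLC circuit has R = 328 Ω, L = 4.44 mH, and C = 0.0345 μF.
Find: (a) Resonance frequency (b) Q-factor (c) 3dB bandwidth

Step 1 — Resonance: ω₀ = 1/√(LC) = 1/√(0.00444·3.45e-08) = 8.08e+04 rad/s.
Step 2 — f₀ = ω₀/(2π) = 1.286e+04 Hz.
Step 3 — Series Q: Q = ω₀L/R = 8.08e+04·0.00444/328 = 1.094.
Step 4 — Bandwidth: Δω = ω₀/Q = 7.387e+04 rad/s; BW = Δω/(2π) = 1.176e+04 Hz.

(a) f₀ = 1.286e+04 Hz  (b) Q = 1.094  (c) BW = 1.176e+04 Hz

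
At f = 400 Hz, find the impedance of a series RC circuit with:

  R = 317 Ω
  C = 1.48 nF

Step 1 — Angular frequency: ω = 2π·f = 2π·400 = 2513 rad/s.
Step 2 — Component impedances:
  R: Z = R = 317 Ω
  C: Z = 1/(jωC) = -j/(ω·C) = 0 - j2.688e+05 Ω
Step 3 — Series combination: Z_total = R + C = 317 - j2.688e+05 Ω = 2.688e+05∠-89.9° Ω.

Z = 317 - j2.688e+05 Ω = 2.688e+05∠-89.9° Ω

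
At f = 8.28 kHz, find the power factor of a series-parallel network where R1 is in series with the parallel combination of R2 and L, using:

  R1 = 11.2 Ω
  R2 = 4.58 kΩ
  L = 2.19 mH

Step 1 — Angular frequency: ω = 2π·f = 2π·8280 = 5.202e+04 rad/s.
Step 2 — Component impedances:
  R1: Z = R = 11.2 Ω
  R2: Z = R = 4580 Ω
  L: Z = jωL = j·5.202e+04·0.00219 = 0 + j113.9 Ω
Step 3 — Parallel branch: R2 || L = 1/(1/R2 + 1/L) = 2.833 + j113.9 Ω.
Step 4 — Series with R1: Z_total = R1 + (R2 || L) = 14.03 + j113.9 Ω = 114.7∠83.0° Ω.
Step 5 — Power factor: PF = cos(φ) = Re(Z)/|Z| = 14.03/114.7 = 0.1223.
Step 6 — Type: Im(Z) = 113.9 ⇒ lagging (phase φ = 83.0°).

PF = 0.1223 (lagging, φ = 83.0°)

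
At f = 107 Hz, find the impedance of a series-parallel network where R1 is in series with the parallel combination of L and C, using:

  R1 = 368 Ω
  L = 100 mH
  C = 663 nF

Step 1 — Angular frequency: ω = 2π·f = 2π·107 = 672.3 rad/s.
Step 2 — Component impedances:
  R1: Z = R = 368 Ω
  L: Z = jωL = j·672.3·0.1 = 0 + j67.23 Ω
  C: Z = 1/(jωC) = -j/(ω·C) = 0 - j2243 Ω
Step 3 — Parallel branch: L || C = 1/(1/L + 1/C) = 0 + j69.31 Ω.
Step 4 — Series with R1: Z_total = R1 + (L || C) = 368 + j69.31 Ω = 374.5∠10.7° Ω.

Z = 368 + j69.31 Ω = 374.5∠10.7° Ω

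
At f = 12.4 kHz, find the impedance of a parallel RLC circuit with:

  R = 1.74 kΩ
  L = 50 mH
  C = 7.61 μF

Step 1 — Angular frequency: ω = 2π·f = 2π·1.24e+04 = 7.791e+04 rad/s.
Step 2 — Component impedances:
  R: Z = R = 1740 Ω
  L: Z = jωL = j·7.791e+04·0.05 = 0 + j3896 Ω
  C: Z = 1/(jωC) = -j/(ω·C) = 0 - j1.687 Ω
Step 3 — Parallel combination: 1/Z_total = 1/R + 1/L + 1/C; Z_total = 0.001636 - j1.687 Ω = 1.687∠-89.9° Ω.

Z = 0.001636 - j1.687 Ω = 1.687∠-89.9° Ω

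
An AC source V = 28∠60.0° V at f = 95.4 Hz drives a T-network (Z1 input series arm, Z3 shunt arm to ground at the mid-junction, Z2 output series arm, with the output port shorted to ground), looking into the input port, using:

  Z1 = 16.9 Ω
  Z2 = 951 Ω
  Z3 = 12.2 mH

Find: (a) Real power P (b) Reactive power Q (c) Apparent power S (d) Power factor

Step 1 — Angular frequency: ω = 2π·f = 2π·95.4 = 599.4 rad/s.
Step 2 — Component impedances:
  Z1: Z = R = 16.9 Ω
  Z2: Z = R = 951 Ω
  Z3: Z = jωL = j·599.4·0.0122 = 0 + j7.313 Ω
Step 3 — With the output port shorted to ground, the output series arm Z2 runs from the junction to ground; the shunt arm Z3 also runs from the junction to ground. They appear in parallel: Z3 || Z2 = 0.05623 + j7.312 Ω.
Step 4 — Series with input arm Z1: Z_in = Z1 + (Z3 || Z2) = 16.96 + j7.312 Ω = 18.47∠23.3° Ω.
Step 5 — Source phasor: V = 28∠60.0° V = 14 + j24.25 V.
Step 6 — Current: I = V / Z = 1.216 + j0.9056 A = 1.516∠36.7° A.
Step 7 — Complex power: S = V·I* = 38.99 + j16.81 VA.
Step 8 — Real power: P = Re(S) = 38.99 W.
Step 9 — Reactive power: Q = Im(S) = 16.81 VAR.
Step 10 — Apparent power: |S| = 42.46 VA.
Step 11 — Power factor: PF = P/|S| = 0.9183 (lagging).

(a) P = 38.99 W  (b) Q = 16.81 VAR  (c) S = 42.46 VA  (d) PF = 0.9183 (lagging)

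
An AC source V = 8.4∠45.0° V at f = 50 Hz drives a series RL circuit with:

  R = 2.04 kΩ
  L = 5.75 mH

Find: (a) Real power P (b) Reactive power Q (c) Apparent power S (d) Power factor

Step 1 — Angular frequency: ω = 2π·f = 2π·50 = 314.2 rad/s.
Step 2 — Component impedances:
  R: Z = R = 2040 Ω
  L: Z = jωL = j·314.2·0.00575 = 0 + j1.806 Ω
Step 3 — Series combination: Z_total = R + L = 2040 + j1.806 Ω = 2040∠0.1° Ω.
Step 4 — Source phasor: V = 8.4∠45.0° V = 5.94 + j5.94 V.
Step 5 — Current: I = V / Z = 0.002914 + j0.002909 A = 0.004118∠44.9° A.
Step 6 — Complex power: S = V·I* = 0.03459 + j3.063e-05 VA.
Step 7 — Real power: P = Re(S) = 0.03459 W.
Step 8 — Reactive power: Q = Im(S) = 3.063e-05 VAR.
Step 9 — Apparent power: |S| = 0.03459 VA.
Step 10 — Power factor: PF = P/|S| = 1 (lagging).

(a) P = 0.03459 W  (b) Q = 3.063e-05 VAR  (c) S = 0.03459 VA  (d) PF = 1 (lagging)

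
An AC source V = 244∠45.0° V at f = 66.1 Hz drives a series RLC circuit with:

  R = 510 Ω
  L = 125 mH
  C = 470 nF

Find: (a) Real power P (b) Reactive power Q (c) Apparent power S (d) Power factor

Step 1 — Angular frequency: ω = 2π·f = 2π·66.1 = 415.3 rad/s.
Step 2 — Component impedances:
  R: Z = R = 510 Ω
  L: Z = jωL = j·415.3·0.125 = 0 + j51.91 Ω
  C: Z = 1/(jωC) = -j/(ω·C) = 0 - j5123 Ω
Step 3 — Series combination: Z_total = R + L + C = 510 - j5071 Ω = 5097∠-84.3° Ω.
Step 4 — Source phasor: V = 244∠45.0° V = 172.5 + j172.5 V.
Step 5 — Current: I = V / Z = -0.0303 + j0.03707 A = 0.04787∠129.3° A.
Step 6 — Complex power: S = V·I* = 1.169 - j11.62 VA.
Step 7 — Real power: P = Re(S) = 1.169 W.
Step 8 — Reactive power: Q = Im(S) = -11.62 VAR.
Step 9 — Apparent power: |S| = 11.68 VA.
Step 10 — Power factor: PF = P/|S| = 0.1001 (leading).

(a) P = 1.169 W  (b) Q = -11.62 VAR  (c) S = 11.68 VA  (d) PF = 0.1001 (leading)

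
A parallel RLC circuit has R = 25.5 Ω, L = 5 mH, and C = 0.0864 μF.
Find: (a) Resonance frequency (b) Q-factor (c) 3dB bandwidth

Step 1 — Resonance: ω₀ = 1/√(LC) = 1/√(0.005·8.64e-08) = 4.811e+04 rad/s.
Step 2 — f₀ = ω₀/(2π) = 7657 Hz.
Step 3 — Parallel Q: Q = R/(ω₀L) = 25.5/(4.811e+04·0.005) = 0.106.
Step 4 — Bandwidth: Δω = ω₀/Q = 4.539e+05 rad/s; BW = Δω/(2π) = 7.224e+04 Hz.

(a) f₀ = 7657 Hz  (b) Q = 0.106  (c) BW = 7.224e+04 Hz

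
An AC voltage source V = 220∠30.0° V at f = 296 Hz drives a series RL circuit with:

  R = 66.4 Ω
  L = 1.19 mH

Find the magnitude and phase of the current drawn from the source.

Step 1 — Angular frequency: ω = 2π·f = 2π·296 = 1860 rad/s.
Step 2 — Component impedances:
  R: Z = R = 66.4 Ω
  L: Z = jωL = j·1860·0.00119 = 0 + j2.213 Ω
Step 3 — Series combination: Z_total = R + L = 66.4 + j2.213 Ω = 66.44∠1.9° Ω.
Step 4 — Source phasor: V = 220∠30.0° V = 190.5 + j110 V.
Step 5 — Ohm's law: I = V / Z_total = (190.5 + j110) / (66.4 + j2.213) = 2.921 + j1.559 A.
Step 6 — Convert to polar: |I| = 3.311 A, ∠I = 28.1°.

I = 3.311∠28.1° A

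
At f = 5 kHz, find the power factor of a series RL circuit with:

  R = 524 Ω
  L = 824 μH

Step 1 — Angular frequency: ω = 2π·f = 2π·5000 = 3.142e+04 rad/s.
Step 2 — Component impedances:
  R: Z = R = 524 Ω
  L: Z = jωL = j·3.142e+04·0.000824 = 0 + j25.89 Ω
Step 3 — Series combination: Z_total = R + L = 524 + j25.89 Ω = 524.6∠2.8° Ω.
Step 4 — Power factor: PF = cos(φ) = Re(Z)/|Z| = 524/524.64 = 0.9988.
Step 5 — Type: Im(Z) = 25.89 ⇒ lagging (phase φ = 2.8°).

PF = 0.9988 (lagging, φ = 2.8°)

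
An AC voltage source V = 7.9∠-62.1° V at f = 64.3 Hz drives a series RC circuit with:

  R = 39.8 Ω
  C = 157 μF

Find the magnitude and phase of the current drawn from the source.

Step 1 — Angular frequency: ω = 2π·f = 2π·64.3 = 404 rad/s.
Step 2 — Component impedances:
  R: Z = R = 39.8 Ω
  C: Z = 1/(jωC) = -j/(ω·C) = 0 - j15.77 Ω
Step 3 — Series combination: Z_total = R + C = 39.8 - j15.77 Ω = 42.81∠-21.6° Ω.
Step 4 — Source phasor: V = 7.9∠-62.1° V = 3.697 - j6.982 V.
Step 5 — Ohm's law: I = V / Z_total = (3.697 - j6.982) / (39.8 - j15.77) = 0.1403 - j0.1198 A.
Step 6 — Convert to polar: |I| = 0.1845 A, ∠I = -40.5°.

I = 0.1845∠-40.5° A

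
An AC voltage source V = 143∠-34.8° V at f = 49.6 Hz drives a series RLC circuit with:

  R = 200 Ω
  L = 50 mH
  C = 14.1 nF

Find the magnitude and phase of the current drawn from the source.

Step 1 — Angular frequency: ω = 2π·f = 2π·49.6 = 311.6 rad/s.
Step 2 — Component impedances:
  R: Z = R = 200 Ω
  L: Z = jωL = j·311.6·0.05 = 0 + j15.58 Ω
  C: Z = 1/(jωC) = -j/(ω·C) = 0 - j2.276e+05 Ω
Step 3 — Series combination: Z_total = R + L + C = 200 - j2.276e+05 Ω = 2.276e+05∠-89.9° Ω.
Step 4 — Source phasor: V = 143∠-34.8° V = 117.4 - j81.61 V.
Step 5 — Ohm's law: I = V / Z_total = (117.4 - j81.61) / (200 - j2.276e+05) = 0.0003591 + j0.0005157 A.
Step 6 — Convert to polar: |I| = 0.0006284 A, ∠I = 55.1°.

I = 0.0006284∠55.1° A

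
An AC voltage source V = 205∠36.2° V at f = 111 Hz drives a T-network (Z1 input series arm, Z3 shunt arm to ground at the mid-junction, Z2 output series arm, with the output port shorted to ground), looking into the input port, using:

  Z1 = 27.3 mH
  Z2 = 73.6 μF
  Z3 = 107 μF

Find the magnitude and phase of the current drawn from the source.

Step 1 — Angular frequency: ω = 2π·f = 2π·111 = 697.4 rad/s.
Step 2 — Component impedances:
  Z1: Z = jωL = j·697.4·0.0273 = 0 + j19.04 Ω
  Z2: Z = 1/(jωC) = -j/(ω·C) = 0 - j19.48 Ω
  Z3: Z = 1/(jωC) = -j/(ω·C) = 0 - j13.4 Ω
Step 3 — With the output port shorted to ground, the output series arm Z2 runs from the junction to ground; the shunt arm Z3 also runs from the junction to ground. They appear in parallel: Z3 || Z2 = 0 - j7.939 Ω.
Step 4 — Series with input arm Z1: Z_in = Z1 + (Z3 || Z2) = 0 + j11.1 Ω = 11.1∠90.0° Ω.
Step 5 — Source phasor: V = 205∠36.2° V = 165.4 + j121.1 V.
Step 6 — Ohm's law: I = V / Z_total = (165.4 + j121.1) / (0 + j11.1) = 10.91 - j14.9 A.
Step 7 — Convert to polar: |I| = 18.47 A, ∠I = -53.8°.

I = 18.47∠-53.8° A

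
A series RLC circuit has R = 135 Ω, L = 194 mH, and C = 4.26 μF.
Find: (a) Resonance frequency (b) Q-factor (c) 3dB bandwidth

Step 1 — Resonance condition Im(Z)=0 gives ω₀ = 1/√(LC).
Step 2 — ω₀ = 1/√(0.194·4.26e-06) = 1100 rad/s.
Step 3 — f₀ = ω₀/(2π) = 175.1 Hz.
Step 4 — Series Q: Q = ω₀L/R = 1100·0.194/135 = 1.581.
Step 5 — 3dB bandwidth: Δω = ω₀/Q = 695.9 rad/s; BW = Δω/(2π) = 110.8 Hz.

(a) f₀ = 175.1 Hz  (b) Q = 1.581  (c) BW = 110.8 Hz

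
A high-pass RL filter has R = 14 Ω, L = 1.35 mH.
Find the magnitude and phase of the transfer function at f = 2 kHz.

Step 1 — Angular frequency: ω = 2π·2000 = 1.257e+04 rad/s.
Step 2 — Transfer function: H(jω) = jωL/(R + jωL).
Step 3 — Numerator jωL = j·16.96; denominator R + jωL = 14 + j16.96.
Step 4 — H = 0.5949 + j0.4909.
Step 5 — Magnitude: |H| = 0.7713 (-2.3 dB); phase: φ = 39.5°.

|H| = 0.7713 (-2.3 dB), φ = 39.5°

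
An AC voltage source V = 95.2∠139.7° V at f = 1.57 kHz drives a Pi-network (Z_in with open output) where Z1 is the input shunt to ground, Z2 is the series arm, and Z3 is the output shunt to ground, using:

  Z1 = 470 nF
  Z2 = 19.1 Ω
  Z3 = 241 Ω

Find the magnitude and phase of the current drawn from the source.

Step 1 — Angular frequency: ω = 2π·f = 2π·1570 = 9865 rad/s.
Step 2 — Component impedances:
  Z1: Z = 1/(jωC) = -j/(ω·C) = 0 - j215.7 Ω
  Z2: Z = R = 19.1 Ω
  Z3: Z = R = 241 Ω
Step 3 — With open output, the series arm Z2 and the output shunt Z3 appear in series to ground: Z2 + Z3 = 260.1 Ω.
Step 4 — Parallel with input shunt Z1: Z_in = Z1 || (Z2 + Z3) = 106 - j127.8 Ω = 166∠-50.3° Ω.
Step 5 — Source phasor: V = 95.2∠139.7° V = -72.61 + j61.57 V.
Step 6 — Ohm's law: I = V / Z_total = (-72.61 + j61.57) / (106 - j127.8) = -0.5646 - j0.09989 A.
Step 7 — Convert to polar: |I| = 0.5734 A, ∠I = -170.0°.

I = 0.5734∠-170.0° A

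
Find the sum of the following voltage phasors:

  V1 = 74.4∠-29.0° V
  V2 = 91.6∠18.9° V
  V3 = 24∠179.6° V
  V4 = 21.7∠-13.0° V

Step 1 — Convert each phasor to rectangular form:
  V1 = 74.4·(cos(-29.0°) + j·sin(-29.0°)) = 65.07 - j36.07 V
  V2 = 91.6·(cos(18.9°) + j·sin(18.9°)) = 86.66 + j29.67 V
  V3 = 24·(cos(179.6°) + j·sin(179.6°)) = -24 + j0.1676 V
  V4 = 21.7·(cos(-13.0°) + j·sin(-13.0°)) = 21.14 - j4.881 V
Step 2 — Sum components: V_total = 148.9 - j11.11 V.
Step 3 — Convert to polar: |V_total| = 149.3 V, ∠V_total = -4.3°.

V_total = 149.3∠-4.3° V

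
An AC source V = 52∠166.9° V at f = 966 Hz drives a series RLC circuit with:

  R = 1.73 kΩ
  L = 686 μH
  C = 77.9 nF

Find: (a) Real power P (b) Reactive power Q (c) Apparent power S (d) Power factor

Step 1 — Angular frequency: ω = 2π·f = 2π·966 = 6070 rad/s.
Step 2 — Component impedances:
  R: Z = R = 1730 Ω
  L: Z = jωL = j·6070·0.000686 = 0 + j4.164 Ω
  C: Z = 1/(jωC) = -j/(ω·C) = 0 - j2115 Ω
Step 3 — Series combination: Z_total = R + L + C = 1730 - j2111 Ω = 2729∠-50.7° Ω.
Step 4 — Source phasor: V = 52∠166.9° V = -50.65 + j11.79 V.
Step 5 — Current: I = V / Z = -0.0151 - j0.01162 A = 0.01905∠-142.4° A.
Step 6 — Complex power: S = V·I* = 0.628 - j0.7663 VA.
Step 7 — Real power: P = Re(S) = 0.628 W.
Step 8 — Reactive power: Q = Im(S) = -0.7663 VAR.
Step 9 — Apparent power: |S| = 0.9908 VA.
Step 10 — Power factor: PF = P/|S| = 0.6339 (leading).

(a) P = 0.628 W  (b) Q = -0.7663 VAR  (c) S = 0.9908 VA  (d) PF = 0.6339 (leading)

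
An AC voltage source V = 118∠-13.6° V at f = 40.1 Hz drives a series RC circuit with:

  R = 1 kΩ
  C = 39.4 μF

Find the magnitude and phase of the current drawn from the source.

Step 1 — Angular frequency: ω = 2π·f = 2π·40.1 = 252 rad/s.
Step 2 — Component impedances:
  R: Z = R = 1000 Ω
  C: Z = 1/(jωC) = -j/(ω·C) = 0 - j100.7 Ω
Step 3 — Series combination: Z_total = R + C = 1000 - j100.7 Ω = 1005∠-5.8° Ω.
Step 4 — Source phasor: V = 118∠-13.6° V = 114.7 - j27.75 V.
Step 5 — Ohm's law: I = V / Z_total = (114.7 - j27.75) / (1000 - j100.7) = 0.1163 - j0.01603 A.
Step 6 — Convert to polar: |I| = 0.1174 A, ∠I = -7.8°.

I = 0.1174∠-7.8° A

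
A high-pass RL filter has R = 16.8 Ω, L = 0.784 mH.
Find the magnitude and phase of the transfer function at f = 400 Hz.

Step 1 — Angular frequency: ω = 2π·400 = 2513 rad/s.
Step 2 — Transfer function: H(jω) = jωL/(R + jωL).
Step 3 — Numerator jωL = j·1.97; denominator R + jωL = 16.8 + j1.97.
Step 4 — H = 0.01357 + j0.1157.
Step 5 — Magnitude: |H| = 0.1165 (-18.7 dB); phase: φ = 83.3°.

|H| = 0.1165 (-18.7 dB), φ = 83.3°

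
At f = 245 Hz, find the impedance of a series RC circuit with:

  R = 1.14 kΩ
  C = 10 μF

Step 1 — Angular frequency: ω = 2π·f = 2π·245 = 1539 rad/s.
Step 2 — Component impedances:
  R: Z = R = 1140 Ω
  C: Z = 1/(jωC) = -j/(ω·C) = 0 - j64.96 Ω
Step 3 — Series combination: Z_total = R + C = 1140 - j64.96 Ω = 1142∠-3.3° Ω.

Z = 1140 - j64.96 Ω = 1142∠-3.3° Ω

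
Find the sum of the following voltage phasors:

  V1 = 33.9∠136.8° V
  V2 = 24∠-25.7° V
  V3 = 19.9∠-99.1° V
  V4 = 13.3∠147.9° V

Step 1 — Convert each phasor to rectangular form:
  V1 = 33.9·(cos(136.8°) + j·sin(136.8°)) = -24.71 + j23.21 V
  V2 = 24·(cos(-25.7°) + j·sin(-25.7°)) = 21.63 - j10.41 V
  V3 = 19.9·(cos(-99.1°) + j·sin(-99.1°)) = -3.147 - j19.65 V
  V4 = 13.3·(cos(147.9°) + j·sin(147.9°)) = -11.27 + j7.068 V
Step 2 — Sum components: V_total = -17.5 + j0.2164 V.
Step 3 — Convert to polar: |V_total| = 17.5 V, ∠V_total = 179.3°.

V_total = 17.5∠179.3° V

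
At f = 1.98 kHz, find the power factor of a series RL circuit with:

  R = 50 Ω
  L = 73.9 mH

Step 1 — Angular frequency: ω = 2π·f = 2π·1980 = 1.244e+04 rad/s.
Step 2 — Component impedances:
  R: Z = R = 50 Ω
  L: Z = jωL = j·1.244e+04·0.0739 = 0 + j919.4 Ω
Step 3 — Series combination: Z_total = R + L = 50 + j919.4 Ω = 920.7∠86.9° Ω.
Step 4 — Power factor: PF = cos(φ) = Re(Z)/|Z| = 50/920.73 = 0.0543.
Step 5 — Type: Im(Z) = 919.4 ⇒ lagging (phase φ = 86.9°).

PF = 0.0543 (lagging, φ = 86.9°)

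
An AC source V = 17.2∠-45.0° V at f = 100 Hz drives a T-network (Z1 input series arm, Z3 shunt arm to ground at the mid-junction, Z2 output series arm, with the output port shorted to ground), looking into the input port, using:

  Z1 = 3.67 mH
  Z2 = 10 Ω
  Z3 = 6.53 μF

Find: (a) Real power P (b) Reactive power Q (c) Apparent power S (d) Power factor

Step 1 — Angular frequency: ω = 2π·f = 2π·100 = 628.3 rad/s.
Step 2 — Component impedances:
  Z1: Z = jωL = j·628.3·0.00367 = 0 + j2.306 Ω
  Z2: Z = R = 10 Ω
  Z3: Z = 1/(jωC) = -j/(ω·C) = 0 - j243.7 Ω
Step 3 — With the output port shorted to ground, the output series arm Z2 runs from the junction to ground; the shunt arm Z3 also runs from the junction to ground. They appear in parallel: Z3 || Z2 = 9.983 - j0.4096 Ω.
Step 4 — Series with input arm Z1: Z_in = Z1 + (Z3 || Z2) = 9.983 + j1.896 Ω = 10.16∠10.8° Ω.
Step 5 — Source phasor: V = 17.2∠-45.0° V = 12.16 - j12.16 V.
Step 6 — Current: I = V / Z = 0.9525 - j1.399 A = 1.693∠-55.8° A.
Step 7 — Complex power: S = V·I* = 28.6 + j5.433 VA.
Step 8 — Real power: P = Re(S) = 28.6 W.
Step 9 — Reactive power: Q = Im(S) = 5.433 VAR.
Step 10 — Apparent power: |S| = 29.11 VA.
Step 11 — Power factor: PF = P/|S| = 0.9824 (lagging).

(a) P = 28.6 W  (b) Q = 5.433 VAR  (c) S = 29.11 VA  (d) PF = 0.9824 (lagging)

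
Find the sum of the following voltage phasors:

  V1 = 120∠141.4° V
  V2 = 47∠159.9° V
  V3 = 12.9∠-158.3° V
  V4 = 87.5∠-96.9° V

Step 1 — Convert each phasor to rectangular form:
  V1 = 120·(cos(141.4°) + j·sin(141.4°)) = -93.78 + j74.87 V
  V2 = 47·(cos(159.9°) + j·sin(159.9°)) = -44.14 + j16.15 V
  V3 = 12.9·(cos(-158.3°) + j·sin(-158.3°)) = -11.99 - j4.77 V
  V4 = 87.5·(cos(-96.9°) + j·sin(-96.9°)) = -10.51 - j86.87 V
Step 2 — Sum components: V_total = -160.4 - j0.6184 V.
Step 3 — Convert to polar: |V_total| = 160.4 V, ∠V_total = -179.8°.

V_total = 160.4∠-179.8° V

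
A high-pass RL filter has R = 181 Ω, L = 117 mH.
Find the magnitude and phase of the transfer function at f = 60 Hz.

Step 1 — Angular frequency: ω = 2π·60 = 377 rad/s.
Step 2 — Transfer function: H(jω) = jωL/(R + jωL).
Step 3 — Numerator jωL = j·44.11; denominator R + jωL = 181 + j44.11.
Step 4 — H = 0.05606 + j0.23.
Step 5 — Magnitude: |H| = 0.2368 (-12.5 dB); phase: φ = 76.3°.

|H| = 0.2368 (-12.5 dB), φ = 76.3°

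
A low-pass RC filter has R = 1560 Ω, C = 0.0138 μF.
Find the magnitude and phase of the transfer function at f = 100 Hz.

Step 1 — Angular frequency: ω = 2π·100 = 628.3 rad/s.
Step 2 — Transfer function: H(jω) = 1/(1 + jωRC).
Step 3 — Denominator: 1 + jωRC = 1 + j·628.3·1560·1.38e-08 = 1 + j0.01353.
Step 4 — H = 0.9998 - j0.01352.
Step 5 — Magnitude: |H| = 0.9999 (-0.0 dB); phase: φ = -0.8°.

|H| = 0.9999 (-0.0 dB), φ = -0.8°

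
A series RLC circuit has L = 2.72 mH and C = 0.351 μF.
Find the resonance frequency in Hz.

Step 1 — Resonance condition Im(Z)=0 gives ω₀ = 1/√(LC).
Step 2 — ω₀ = 1/√(0.00272·3.51e-07) = 3.236e+04 rad/s.
Step 3 — f₀ = ω₀/(2π) = 5151 Hz.

f₀ = 5151 Hz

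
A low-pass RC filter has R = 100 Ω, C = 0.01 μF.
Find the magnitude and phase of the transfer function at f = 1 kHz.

Step 1 — Angular frequency: ω = 2π·1000 = 6283 rad/s.
Step 2 — Transfer function: H(jω) = 1/(1 + jωRC).
Step 3 — Denominator: 1 + jωRC = 1 + j·6283·100·1e-08 = 1 + j0.006283.
Step 4 — H = 1 - j0.006283.
Step 5 — Magnitude: |H| = 1 (-0.0 dB); phase: φ = -0.4°.

|H| = 1 (-0.0 dB), φ = -0.4°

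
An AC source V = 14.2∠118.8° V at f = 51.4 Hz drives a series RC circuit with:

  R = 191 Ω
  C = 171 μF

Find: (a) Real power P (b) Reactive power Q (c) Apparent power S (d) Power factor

Step 1 — Angular frequency: ω = 2π·f = 2π·51.4 = 323 rad/s.
Step 2 — Component impedances:
  R: Z = R = 191 Ω
  C: Z = 1/(jωC) = -j/(ω·C) = 0 - j18.11 Ω
Step 3 — Series combination: Z_total = R + C = 191 - j18.11 Ω = 191.9∠-5.4° Ω.
Step 4 — Source phasor: V = 14.2∠118.8° V = -6.841 + j12.44 V.
Step 5 — Current: I = V / Z = -0.04162 + j0.0612 A = 0.07401∠124.2° A.
Step 6 — Complex power: S = V·I* = 1.046 - j0.09919 VA.
Step 7 — Real power: P = Re(S) = 1.046 W.
Step 8 — Reactive power: Q = Im(S) = -0.09919 VAR.
Step 9 — Apparent power: |S| = 1.051 VA.
Step 10 — Power factor: PF = P/|S| = 0.9955 (leading).

(a) P = 1.046 W  (b) Q = -0.09919 VAR  (c) S = 1.051 VA  (d) PF = 0.9955 (leading)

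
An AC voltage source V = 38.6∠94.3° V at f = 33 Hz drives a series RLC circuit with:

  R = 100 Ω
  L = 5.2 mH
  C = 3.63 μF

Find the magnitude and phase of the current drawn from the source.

Step 1 — Angular frequency: ω = 2π·f = 2π·33 = 207.3 rad/s.
Step 2 — Component impedances:
  R: Z = R = 100 Ω
  L: Z = jωL = j·207.3·0.0052 = 0 + j1.078 Ω
  C: Z = 1/(jωC) = -j/(ω·C) = 0 - j1329 Ω
Step 3 — Series combination: Z_total = R + L + C = 100 - j1328 Ω = 1331∠-85.7° Ω.
Step 4 — Source phasor: V = 38.6∠94.3° V = -2.894 + j38.49 V.
Step 5 — Ohm's law: I = V / Z_total = (-2.894 + j38.49) / (100 - j1328) = -0.02899 + j3.951e-06 A.
Step 6 — Convert to polar: |I| = 0.02899 A, ∠I = 180.0°.

I = 0.02899∠180.0° A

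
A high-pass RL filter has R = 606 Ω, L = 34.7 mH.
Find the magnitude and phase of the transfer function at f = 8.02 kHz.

Step 1 — Angular frequency: ω = 2π·8020 = 5.039e+04 rad/s.
Step 2 — Transfer function: H(jω) = jωL/(R + jωL).
Step 3 — Numerator jωL = j·1749; denominator R + jωL = 606 + j1749.
Step 4 — H = 0.8928 + j0.3094.
Step 5 — Magnitude: |H| = 0.9449 (-0.5 dB); phase: φ = 19.1°.

|H| = 0.9449 (-0.5 dB), φ = 19.1°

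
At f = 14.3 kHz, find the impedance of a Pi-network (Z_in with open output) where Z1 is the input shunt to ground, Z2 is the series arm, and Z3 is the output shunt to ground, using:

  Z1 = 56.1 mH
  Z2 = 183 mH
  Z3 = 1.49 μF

Step 1 — Angular frequency: ω = 2π·f = 2π·1.43e+04 = 8.985e+04 rad/s.
Step 2 — Component impedances:
  Z1: Z = jωL = j·8.985e+04·0.0561 = 0 + j5041 Ω
  Z2: Z = jωL = j·8.985e+04·0.183 = 0 + j1.644e+04 Ω
  Z3: Z = 1/(jωC) = -j/(ω·C) = 0 - j7.47 Ω
Step 3 — With open output, the series arm Z2 and the output shunt Z3 appear in series to ground: Z2 + Z3 = 0 + j1.643e+04 Ω.
Step 4 — Parallel with input shunt Z1: Z_in = Z1 || (Z2 + Z3) = 0 + j3857 Ω = 3857∠90.0° Ω.

Z = 0 + j3857 Ω = 3857∠90.0° Ω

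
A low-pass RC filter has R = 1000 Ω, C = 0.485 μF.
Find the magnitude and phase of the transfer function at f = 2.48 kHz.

Step 1 — Angular frequency: ω = 2π·2480 = 1.558e+04 rad/s.
Step 2 — Transfer function: H(jω) = 1/(1 + jωRC).
Step 3 — Denominator: 1 + jωRC = 1 + j·1.558e+04·1000·4.85e-07 = 1 + j7.557.
Step 4 — H = 0.01721 - j0.13.
Step 5 — Magnitude: |H| = 0.1312 (-17.6 dB); phase: φ = -82.5°.

|H| = 0.1312 (-17.6 dB), φ = -82.5°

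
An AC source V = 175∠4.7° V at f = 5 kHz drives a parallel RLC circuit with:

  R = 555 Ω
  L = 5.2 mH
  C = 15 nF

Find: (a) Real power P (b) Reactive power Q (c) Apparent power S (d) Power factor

Step 1 — Angular frequency: ω = 2π·f = 2π·5000 = 3.142e+04 rad/s.
Step 2 — Component impedances:
  R: Z = R = 555 Ω
  L: Z = jωL = j·3.142e+04·0.0052 = 0 + j163.4 Ω
  C: Z = 1/(jωC) = -j/(ω·C) = 0 - j2122 Ω
Step 3 — Parallel combination: 1/Z_total = 1/R + 1/L + 1/C; Z_total = 51.23 + j160.7 Ω = 168.6∠72.3° Ω.
Step 4 — Source phasor: V = 175∠4.7° V = 174.4 + j14.34 V.
Step 5 — Current: I = V / Z = 0.3953 - j0.9596 A = 1.038∠-67.6° A.
Step 6 — Complex power: S = V·I* = 55.18 + j173 VA.
Step 7 — Real power: P = Re(S) = 55.18 W.
Step 8 — Reactive power: Q = Im(S) = 173 VAR.
Step 9 — Apparent power: |S| = 181.6 VA.
Step 10 — Power factor: PF = P/|S| = 0.3038 (lagging).

(a) P = 55.18 W  (b) Q = 173 VAR  (c) S = 181.6 VA  (d) PF = 0.3038 (lagging)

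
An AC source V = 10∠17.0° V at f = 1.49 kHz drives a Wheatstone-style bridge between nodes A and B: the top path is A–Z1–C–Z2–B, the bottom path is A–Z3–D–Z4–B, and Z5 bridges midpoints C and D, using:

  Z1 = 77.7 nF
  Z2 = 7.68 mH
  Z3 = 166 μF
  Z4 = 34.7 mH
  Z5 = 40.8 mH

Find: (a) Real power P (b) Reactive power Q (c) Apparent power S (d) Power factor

Step 1 — Angular frequency: ω = 2π·f = 2π·1490 = 9362 rad/s.
Step 2 — Component impedances:
  Z1: Z = 1/(jωC) = -j/(ω·C) = 0 - j1375 Ω
  Z2: Z = jωL = j·9362·0.00768 = 0 + j71.9 Ω
  Z3: Z = 1/(jωC) = -j/(ω·C) = 0 - j0.6435 Ω
  Z4: Z = jωL = j·9362·0.0347 = 0 + j324.9 Ω
  Z5: Z = jωL = j·9362·0.0408 = 0 + j382 Ω
Step 3 — Bridge requires nodal analysis (the Z5 bridge couples midpoints C and D, so the two paths cannot be reduced to a simple series/parallel combination). Setting node B to ground and injecting 1 A at node A, the 3-node admittance system at A, C, D solves to V_A = Z_AB = 0 + j210 Ω = 210∠90.0° Ω.
Step 4 — Source phasor: V = 10∠17.0° V = 9.563 + j2.924 V.
Step 5 — Current: I = V / Z = 0.01392 - j0.04553 A = 0.04761∠-73.0° A.
Step 6 — Complex power: S = V·I* = 0 + j0.4761 VA.
Step 7 — Real power: P = Re(S) = 0 W.
Step 8 — Reactive power: Q = Im(S) = 0.4761 VAR.
Step 9 — Apparent power: |S| = 0.4761 VA.
Step 10 — Power factor: PF = P/|S| = 0 (lagging).

(a) P = 0 W  (b) Q = 0.4761 VAR  (c) S = 0.4761 VA  (d) PF = 0 (lagging)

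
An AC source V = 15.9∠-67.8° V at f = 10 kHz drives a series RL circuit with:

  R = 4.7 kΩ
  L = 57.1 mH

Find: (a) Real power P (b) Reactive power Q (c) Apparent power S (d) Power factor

Step 1 — Angular frequency: ω = 2π·f = 2π·1e+04 = 6.283e+04 rad/s.
Step 2 — Component impedances:
  R: Z = R = 4700 Ω
  L: Z = jωL = j·6.283e+04·0.0571 = 0 + j3588 Ω
Step 3 — Series combination: Z_total = R + L = 4700 + j3588 Ω = 5913∠37.4° Ω.
Step 4 — Source phasor: V = 15.9∠-67.8° V = 6.008 - j14.72 V.
Step 5 — Current: I = V / Z = -0.000703 - j0.002596 A = 0.002689∠-105.2° A.
Step 6 — Complex power: S = V·I* = 0.03399 + j0.02594 VA.
Step 7 — Real power: P = Re(S) = 0.03399 W.
Step 8 — Reactive power: Q = Im(S) = 0.02594 VAR.
Step 9 — Apparent power: |S| = 0.04276 VA.
Step 10 — Power factor: PF = P/|S| = 0.7949 (lagging).

(a) P = 0.03399 W  (b) Q = 0.02594 VAR  (c) S = 0.04276 VA  (d) PF = 0.7949 (lagging)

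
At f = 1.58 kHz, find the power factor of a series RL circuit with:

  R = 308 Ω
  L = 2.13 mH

Step 1 — Angular frequency: ω = 2π·f = 2π·1580 = 9927 rad/s.
Step 2 — Component impedances:
  R: Z = R = 308 Ω
  L: Z = jωL = j·9927·0.00213 = 0 + j21.15 Ω
Step 3 — Series combination: Z_total = R + L = 308 + j21.15 Ω = 308.7∠3.9° Ω.
Step 4 — Power factor: PF = cos(φ) = Re(Z)/|Z| = 308/308.7 = 0.9977.
Step 5 — Type: Im(Z) = 21.15 ⇒ lagging (phase φ = 3.9°).

PF = 0.9977 (lagging, φ = 3.9°)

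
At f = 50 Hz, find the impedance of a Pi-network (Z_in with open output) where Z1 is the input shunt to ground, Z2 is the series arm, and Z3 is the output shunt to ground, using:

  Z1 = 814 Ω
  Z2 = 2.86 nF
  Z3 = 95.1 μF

Step 1 — Angular frequency: ω = 2π·f = 2π·50 = 314.2 rad/s.
Step 2 — Component impedances:
  Z1: Z = R = 814 Ω
  Z2: Z = 1/(jωC) = -j/(ω·C) = 0 - j1.113e+06 Ω
  Z3: Z = 1/(jωC) = -j/(ω·C) = 0 - j33.47 Ω
Step 3 — With open output, the series arm Z2 and the output shunt Z3 appear in series to ground: Z2 + Z3 = 0 - j1.113e+06 Ω.
Step 4 — Parallel with input shunt Z1: Z_in = Z1 || (Z2 + Z3) = 814 - j0.5953 Ω = 814∠-0.0° Ω.

Z = 814 - j0.5953 Ω = 814∠-0.0° Ω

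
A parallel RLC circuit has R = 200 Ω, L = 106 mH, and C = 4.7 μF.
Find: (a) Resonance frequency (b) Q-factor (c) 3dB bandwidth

Step 1 — Resonance: ω₀ = 1/√(LC) = 1/√(0.106·4.7e-06) = 1417 rad/s.
Step 2 — f₀ = ω₀/(2π) = 225.5 Hz.
Step 3 — Parallel Q: Q = R/(ω₀L) = 200/(1417·0.106) = 1.332.
Step 4 — Bandwidth: Δω = ω₀/Q = 1064 rad/s; BW = Δω/(2π) = 169.3 Hz.

(a) f₀ = 225.5 Hz  (b) Q = 1.332  (c) BW = 169.3 Hz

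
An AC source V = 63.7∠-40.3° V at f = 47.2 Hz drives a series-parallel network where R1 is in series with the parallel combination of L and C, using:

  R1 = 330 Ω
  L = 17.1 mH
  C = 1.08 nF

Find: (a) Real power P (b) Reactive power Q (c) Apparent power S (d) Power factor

Step 1 — Angular frequency: ω = 2π·f = 2π·47.2 = 296.6 rad/s.
Step 2 — Component impedances:
  R1: Z = R = 330 Ω
  L: Z = jωL = j·296.6·0.0171 = 0 + j5.071 Ω
  C: Z = 1/(jωC) = -j/(ω·C) = 0 - j3.122e+06 Ω
Step 3 — Parallel branch: L || C = 1/(1/L + 1/C) = 0 + j5.071 Ω.
Step 4 — Series with R1: Z_total = R1 + (L || C) = 330 + j5.071 Ω = 330∠0.9° Ω.
Step 5 — Source phasor: V = 63.7∠-40.3° V = 48.58 - j41.2 V.
Step 6 — Current: I = V / Z = 0.1453 - j0.1271 A = 0.193∠-41.2° A.
Step 7 — Complex power: S = V·I* = 12.29 + j0.1889 VA.
Step 8 — Real power: P = Re(S) = 12.29 W.
Step 9 — Reactive power: Q = Im(S) = 0.1889 VAR.
Step 10 — Apparent power: |S| = 12.29 VA.
Step 11 — Power factor: PF = P/|S| = 0.9999 (lagging).

(a) P = 12.29 W  (b) Q = 0.1889 VAR  (c) S = 12.29 VA  (d) PF = 0.9999 (lagging)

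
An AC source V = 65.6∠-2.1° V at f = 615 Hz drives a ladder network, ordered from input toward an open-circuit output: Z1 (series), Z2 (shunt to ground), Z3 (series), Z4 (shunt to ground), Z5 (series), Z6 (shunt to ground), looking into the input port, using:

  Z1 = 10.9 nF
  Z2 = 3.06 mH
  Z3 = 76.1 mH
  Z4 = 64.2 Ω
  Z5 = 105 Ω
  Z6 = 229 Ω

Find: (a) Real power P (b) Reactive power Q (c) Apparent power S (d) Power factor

Step 1 — Angular frequency: ω = 2π·f = 2π·615 = 3864 rad/s.
Step 2 — Component impedances:
  Z1: Z = 1/(jωC) = -j/(ω·C) = 0 - j2.374e+04 Ω
  Z2: Z = jωL = j·3864·0.00306 = 0 + j11.82 Ω
  Z3: Z = jωL = j·3864·0.0761 = 0 + j294.1 Ω
  Z4: Z = R = 64.2 Ω
  Z5: Z = R = 105 Ω
  Z6: Z = R = 229 Ω
Step 3 — Ladder network (open output): work backward from the far end, alternating series and parallel combinations. Z_in = 0.07805 - j2.373e+04 Ω = 2.373e+04∠-90.0° Ω.
Step 4 — Source phasor: V = 65.6∠-2.1° V = 65.56 - j2.404 V.
Step 5 — Current: I = V / Z = 0.0001013 + j0.002762 A = 0.002764∠87.9° A.
Step 6 — Complex power: S = V·I* = 5.964e-07 - j0.1813 VA.
Step 7 — Real power: P = Re(S) = 5.964e-07 W.
Step 8 — Reactive power: Q = Im(S) = -0.1813 VAR.
Step 9 — Apparent power: |S| = 0.1813 VA.
Step 10 — Power factor: PF = P/|S| = 3.289e-06 (leading).

(a) P = 5.964e-07 W  (b) Q = -0.1813 VAR  (c) S = 0.1813 VA  (d) PF = 3.289e-06 (leading)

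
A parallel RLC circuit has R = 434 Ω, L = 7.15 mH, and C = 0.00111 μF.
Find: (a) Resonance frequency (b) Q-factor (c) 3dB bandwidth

Step 1 — Resonance: ω₀ = 1/√(LC) = 1/√(0.00715·1.11e-09) = 3.55e+05 rad/s.
Step 2 — f₀ = ω₀/(2π) = 5.649e+04 Hz.
Step 3 — Parallel Q: Q = R/(ω₀L) = 434/(3.55e+05·0.00715) = 0.171.
Step 4 — Bandwidth: Δω = ω₀/Q = 2.076e+06 rad/s; BW = Δω/(2π) = 3.304e+05 Hz.

(a) f₀ = 5.649e+04 Hz  (b) Q = 0.171  (c) BW = 3.304e+05 Hz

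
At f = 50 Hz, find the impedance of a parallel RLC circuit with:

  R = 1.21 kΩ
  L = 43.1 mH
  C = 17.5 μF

Step 1 — Angular frequency: ω = 2π·f = 2π·50 = 314.2 rad/s.
Step 2 — Component impedances:
  R: Z = R = 1210 Ω
  L: Z = jωL = j·314.2·0.0431 = 0 + j13.54 Ω
  C: Z = 1/(jωC) = -j/(ω·C) = 0 - j181.9 Ω
Step 3 — Parallel combination: 1/Z_total = 1/R + 1/L + 1/C; Z_total = 0.1768 + j14.63 Ω = 14.63∠89.3° Ω.

Z = 0.1768 + j14.63 Ω = 14.63∠89.3° Ω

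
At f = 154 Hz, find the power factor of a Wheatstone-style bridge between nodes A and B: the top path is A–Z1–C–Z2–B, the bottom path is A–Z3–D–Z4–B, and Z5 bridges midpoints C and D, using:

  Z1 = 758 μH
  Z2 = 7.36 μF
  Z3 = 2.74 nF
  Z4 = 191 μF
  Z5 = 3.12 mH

Step 1 — Angular frequency: ω = 2π·f = 2π·154 = 967.6 rad/s.
Step 2 — Component impedances:
  Z1: Z = jωL = j·967.6·0.000758 = 0 + j0.7334 Ω
  Z2: Z = 1/(jωC) = -j/(ω·C) = 0 - j140.4 Ω
  Z3: Z = 1/(jωC) = -j/(ω·C) = 0 - j3.772e+05 Ω
  Z4: Z = 1/(jωC) = -j/(ω·C) = 0 - j5.411 Ω
  Z5: Z = jωL = j·967.6·0.00312 = 0 + j3.019 Ω
Step 3 — Bridge requires nodal analysis (the Z5 bridge couples midpoints C and D, so the two paths cannot be reduced to a simple series/parallel combination). Setting node B to ground and injecting 1 A at node A, the 3-node admittance system at A, C, D solves to V_A = Z_AB = 0 - j1.618 Ω = 1.618∠-90.0° Ω.
Step 4 — Power factor: PF = cos(φ) = Re(Z)/|Z| = 0/1.618 = 0.
Step 5 — Type: Im(Z) = -1.618 ⇒ leading (phase φ = -90.0°).

PF = 0 (leading, φ = -90.0°)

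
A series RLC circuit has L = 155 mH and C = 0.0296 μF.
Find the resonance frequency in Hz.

Step 1 — Resonance condition Im(Z)=0 gives ω₀ = 1/√(LC).
Step 2 — ω₀ = 1/√(0.155·2.96e-08) = 1.476e+04 rad/s.
Step 3 — f₀ = ω₀/(2π) = 2350 Hz.

f₀ = 2350 Hz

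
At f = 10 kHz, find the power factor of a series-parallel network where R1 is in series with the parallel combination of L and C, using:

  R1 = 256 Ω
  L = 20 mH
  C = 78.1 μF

Step 1 — Angular frequency: ω = 2π·f = 2π·1e+04 = 6.283e+04 rad/s.
Step 2 — Component impedances:
  R1: Z = R = 256 Ω
  L: Z = jωL = j·6.283e+04·0.02 = 0 + j1257 Ω
  C: Z = 1/(jωC) = -j/(ω·C) = 0 - j0.2038 Ω
Step 3 — Parallel branch: L || C = 1/(1/L + 1/C) = 0 - j0.2038 Ω.
Step 4 — Series with R1: Z_total = R1 + (L || C) = 256 - j0.2038 Ω = 256∠-0.0° Ω.
Step 5 — Power factor: PF = cos(φ) = Re(Z)/|Z| = 256/256 = 1.
Step 6 — Type: Im(Z) = -0.2038 ⇒ leading (phase φ = -0.0°).

PF = 1 (leading, φ = -0.0°)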